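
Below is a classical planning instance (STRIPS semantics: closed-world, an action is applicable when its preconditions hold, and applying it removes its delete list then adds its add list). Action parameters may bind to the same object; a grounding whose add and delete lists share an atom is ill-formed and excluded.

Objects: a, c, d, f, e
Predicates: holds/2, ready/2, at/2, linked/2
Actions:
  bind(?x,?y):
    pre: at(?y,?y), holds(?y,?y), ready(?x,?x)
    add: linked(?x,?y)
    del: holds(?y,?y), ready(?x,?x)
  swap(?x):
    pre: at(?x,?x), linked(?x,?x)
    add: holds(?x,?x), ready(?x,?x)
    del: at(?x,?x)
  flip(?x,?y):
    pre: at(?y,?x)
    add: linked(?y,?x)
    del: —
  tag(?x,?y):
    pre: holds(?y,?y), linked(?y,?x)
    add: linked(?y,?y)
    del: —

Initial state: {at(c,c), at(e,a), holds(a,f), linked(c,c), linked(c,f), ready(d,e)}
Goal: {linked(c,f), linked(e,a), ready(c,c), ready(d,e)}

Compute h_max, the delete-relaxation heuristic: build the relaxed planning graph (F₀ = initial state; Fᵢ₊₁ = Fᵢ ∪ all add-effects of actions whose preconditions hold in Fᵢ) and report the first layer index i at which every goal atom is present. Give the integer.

F0 = init (6 atoms)
F1 = F0 ∪ {holds(c,c), linked(e,a), ready(c,c)}  (9 atoms)
goal ⊆ F1  ⇒  h_max = 1

1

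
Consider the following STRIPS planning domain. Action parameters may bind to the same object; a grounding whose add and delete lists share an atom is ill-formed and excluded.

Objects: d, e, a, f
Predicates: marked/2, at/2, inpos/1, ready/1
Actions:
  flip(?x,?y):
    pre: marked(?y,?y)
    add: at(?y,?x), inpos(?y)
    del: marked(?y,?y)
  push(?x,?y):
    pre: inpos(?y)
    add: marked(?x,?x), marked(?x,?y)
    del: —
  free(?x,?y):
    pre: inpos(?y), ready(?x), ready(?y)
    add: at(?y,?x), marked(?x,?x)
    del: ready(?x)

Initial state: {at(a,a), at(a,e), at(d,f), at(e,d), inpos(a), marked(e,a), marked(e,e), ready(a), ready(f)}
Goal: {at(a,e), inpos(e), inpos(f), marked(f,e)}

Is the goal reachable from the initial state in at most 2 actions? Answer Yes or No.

No

1. flip(d,e)  →  {at(a,a), at(a,e), at(d,f), at(e,d), inpos(a), inpos(e), marked(e,a), ready(a), ready(f)}
2. push(f,e)  →  {at(a,a), at(a,e), at(d,f), at(e,d), inpos(a), inpos(e), marked(e,a), marked(f,e), marked(f,f), ready(a), ready(f)}
3. flip(d,f)  →  {at(a,a), at(a,e), at(d,f), at(e,d), at(f,d), inpos(a), inpos(e), inpos(f), marked(e,a), marked(f,e), ready(a), ready(f)}
optimal plan length = 3; 3 > 2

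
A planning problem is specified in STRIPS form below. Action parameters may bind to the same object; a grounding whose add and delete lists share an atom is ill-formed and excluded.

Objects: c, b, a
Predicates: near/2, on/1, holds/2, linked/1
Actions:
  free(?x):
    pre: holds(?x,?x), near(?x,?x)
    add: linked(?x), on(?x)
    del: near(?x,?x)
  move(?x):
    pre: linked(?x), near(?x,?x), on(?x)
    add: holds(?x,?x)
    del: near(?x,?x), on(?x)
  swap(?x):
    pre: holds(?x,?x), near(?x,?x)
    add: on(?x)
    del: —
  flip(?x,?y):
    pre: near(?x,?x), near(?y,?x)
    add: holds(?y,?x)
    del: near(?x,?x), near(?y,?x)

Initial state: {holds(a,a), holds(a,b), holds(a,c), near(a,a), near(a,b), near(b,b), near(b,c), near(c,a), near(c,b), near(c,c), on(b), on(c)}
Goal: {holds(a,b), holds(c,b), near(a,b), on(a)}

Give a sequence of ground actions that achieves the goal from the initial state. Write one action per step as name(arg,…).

1. free(a)  →  {holds(a,a), holds(a,b), holds(a,c), linked(a), near(a,b), near(b,b), near(b,c), near(c,a), near(c,b), near(c,c), on(a), on(b), on(c)}
2. flip(b,c)  →  {holds(a,a), holds(a,b), holds(a,c), holds(c,b), linked(a), near(a,b), near(b,c), near(c,a), near(c,c), on(a), on(b), on(c)}

free(a); flip(b,c)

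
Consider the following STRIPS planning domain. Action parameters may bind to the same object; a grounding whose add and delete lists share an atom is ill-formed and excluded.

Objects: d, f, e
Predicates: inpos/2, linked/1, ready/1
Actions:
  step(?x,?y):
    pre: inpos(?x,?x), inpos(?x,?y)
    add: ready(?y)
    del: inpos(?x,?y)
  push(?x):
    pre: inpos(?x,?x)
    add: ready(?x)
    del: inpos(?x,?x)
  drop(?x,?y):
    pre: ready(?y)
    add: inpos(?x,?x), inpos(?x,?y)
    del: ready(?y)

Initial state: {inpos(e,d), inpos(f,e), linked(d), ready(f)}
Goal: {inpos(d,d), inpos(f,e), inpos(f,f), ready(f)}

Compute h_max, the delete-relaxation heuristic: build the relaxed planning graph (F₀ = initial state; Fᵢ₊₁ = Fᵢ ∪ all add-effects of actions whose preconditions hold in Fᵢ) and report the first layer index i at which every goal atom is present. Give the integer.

F0 = init (4 atoms)
F1 = F0 ∪ {inpos(d,d), inpos(d,f), inpos(e,e), inpos(e,f), inpos(f,f)}  (9 atoms)
goal ⊆ F1  ⇒  h_max = 1

1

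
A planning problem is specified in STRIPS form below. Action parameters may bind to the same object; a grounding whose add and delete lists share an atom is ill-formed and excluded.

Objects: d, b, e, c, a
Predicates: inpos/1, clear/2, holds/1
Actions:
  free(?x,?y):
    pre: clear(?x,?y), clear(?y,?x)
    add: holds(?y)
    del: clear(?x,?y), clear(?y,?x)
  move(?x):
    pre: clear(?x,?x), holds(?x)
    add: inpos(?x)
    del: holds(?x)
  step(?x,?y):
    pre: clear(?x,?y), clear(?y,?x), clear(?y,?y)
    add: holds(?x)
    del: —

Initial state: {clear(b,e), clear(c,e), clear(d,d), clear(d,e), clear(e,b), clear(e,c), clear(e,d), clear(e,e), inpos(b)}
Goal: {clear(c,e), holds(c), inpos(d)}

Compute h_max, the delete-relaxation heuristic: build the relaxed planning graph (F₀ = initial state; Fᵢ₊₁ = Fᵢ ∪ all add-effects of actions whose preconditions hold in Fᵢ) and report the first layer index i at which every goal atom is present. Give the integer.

2

F0 = init (9 atoms)
F1 = F0 ∪ {holds(b), holds(c), holds(d), holds(e)}  (13 atoms)
F2 = F1 ∪ {inpos(d), inpos(e)}  (15 atoms)
goal ⊆ F2  ⇒  h_max = 2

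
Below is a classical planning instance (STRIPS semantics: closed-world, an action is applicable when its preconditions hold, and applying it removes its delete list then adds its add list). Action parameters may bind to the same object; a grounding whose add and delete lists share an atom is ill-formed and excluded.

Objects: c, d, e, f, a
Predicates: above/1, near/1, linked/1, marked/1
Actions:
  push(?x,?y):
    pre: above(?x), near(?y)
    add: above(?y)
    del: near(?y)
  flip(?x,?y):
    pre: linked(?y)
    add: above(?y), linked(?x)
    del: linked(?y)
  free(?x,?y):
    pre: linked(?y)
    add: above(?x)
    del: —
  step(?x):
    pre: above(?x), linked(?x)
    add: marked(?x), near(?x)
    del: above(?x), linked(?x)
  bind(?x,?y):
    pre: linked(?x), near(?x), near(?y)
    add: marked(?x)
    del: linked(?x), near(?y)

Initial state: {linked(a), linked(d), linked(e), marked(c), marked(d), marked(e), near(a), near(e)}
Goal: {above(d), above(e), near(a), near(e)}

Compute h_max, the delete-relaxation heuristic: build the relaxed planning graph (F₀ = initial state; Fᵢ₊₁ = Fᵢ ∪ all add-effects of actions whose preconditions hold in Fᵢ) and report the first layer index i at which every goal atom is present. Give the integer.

F0 = init (8 atoms)
F1 = F0 ∪ {above(a), above(c), above(d), above(e), above(f), linked(c), linked(f), marked(a)}  (16 atoms)
goal ⊆ F1  ⇒  h_max = 1

1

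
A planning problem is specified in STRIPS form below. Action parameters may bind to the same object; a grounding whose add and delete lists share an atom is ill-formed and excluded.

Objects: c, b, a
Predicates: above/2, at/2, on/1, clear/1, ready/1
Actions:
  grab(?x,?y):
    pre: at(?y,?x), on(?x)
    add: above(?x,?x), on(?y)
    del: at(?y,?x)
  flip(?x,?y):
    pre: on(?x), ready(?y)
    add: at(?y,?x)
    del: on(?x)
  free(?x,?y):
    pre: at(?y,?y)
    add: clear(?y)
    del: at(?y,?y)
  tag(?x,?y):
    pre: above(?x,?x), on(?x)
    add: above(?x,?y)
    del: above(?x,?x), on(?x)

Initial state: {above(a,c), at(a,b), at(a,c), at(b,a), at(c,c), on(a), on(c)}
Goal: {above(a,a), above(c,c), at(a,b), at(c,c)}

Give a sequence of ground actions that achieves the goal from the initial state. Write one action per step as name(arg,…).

grab(c,a); grab(a,b)

1. grab(c,a)  →  {above(a,c), above(c,c), at(a,b), at(b,a), at(c,c), on(a), on(c)}
2. grab(a,b)  →  {above(a,a), above(a,c), above(c,c), at(a,b), at(c,c), on(a), on(b), on(c)}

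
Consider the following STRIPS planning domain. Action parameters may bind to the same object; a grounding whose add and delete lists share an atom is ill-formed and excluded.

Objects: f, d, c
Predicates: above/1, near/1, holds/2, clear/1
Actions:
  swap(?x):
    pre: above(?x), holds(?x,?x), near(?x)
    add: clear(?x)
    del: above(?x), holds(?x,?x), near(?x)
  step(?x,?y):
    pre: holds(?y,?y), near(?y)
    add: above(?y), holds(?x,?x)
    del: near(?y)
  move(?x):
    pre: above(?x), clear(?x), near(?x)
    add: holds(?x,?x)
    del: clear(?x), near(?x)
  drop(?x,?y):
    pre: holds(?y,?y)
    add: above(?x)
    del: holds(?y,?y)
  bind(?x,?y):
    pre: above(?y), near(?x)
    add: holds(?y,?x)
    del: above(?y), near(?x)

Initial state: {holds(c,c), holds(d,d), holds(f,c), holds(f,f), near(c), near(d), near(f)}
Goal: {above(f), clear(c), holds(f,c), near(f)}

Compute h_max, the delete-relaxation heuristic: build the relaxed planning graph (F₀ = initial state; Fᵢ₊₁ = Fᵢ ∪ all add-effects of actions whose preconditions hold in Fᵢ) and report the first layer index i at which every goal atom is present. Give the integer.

2

F0 = init (7 atoms)
F1 = F0 ∪ {above(c), above(d), above(f)}  (10 atoms)
F2 = F1 ∪ {clear(c), clear(d), clear(f), holds(c,d), holds(c,f), holds(d,c), holds(d,f), holds(f,d)}  (18 atoms)
goal ⊆ F2  ⇒  h_max = 2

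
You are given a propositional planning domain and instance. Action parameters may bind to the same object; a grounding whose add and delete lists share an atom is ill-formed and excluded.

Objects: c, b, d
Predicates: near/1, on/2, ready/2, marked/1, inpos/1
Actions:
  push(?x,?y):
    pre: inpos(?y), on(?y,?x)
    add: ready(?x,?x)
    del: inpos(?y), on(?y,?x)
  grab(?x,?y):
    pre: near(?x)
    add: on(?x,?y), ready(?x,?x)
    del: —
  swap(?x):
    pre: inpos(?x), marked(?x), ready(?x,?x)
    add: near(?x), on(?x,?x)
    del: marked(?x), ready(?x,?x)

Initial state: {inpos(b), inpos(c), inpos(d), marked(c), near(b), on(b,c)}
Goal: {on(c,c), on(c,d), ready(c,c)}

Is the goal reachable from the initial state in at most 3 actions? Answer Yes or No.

1. push(c,b)  →  {inpos(c), inpos(d), marked(c), near(b), ready(c,c)}
2. swap(c)  →  {inpos(c), inpos(d), near(b), near(c), on(c,c)}
3. grab(c,d)  →  {inpos(c), inpos(d), near(b), near(c), on(c,c), on(c,d), ready(c,c)}
optimal plan length = 3; 3 ≤ 3

Yes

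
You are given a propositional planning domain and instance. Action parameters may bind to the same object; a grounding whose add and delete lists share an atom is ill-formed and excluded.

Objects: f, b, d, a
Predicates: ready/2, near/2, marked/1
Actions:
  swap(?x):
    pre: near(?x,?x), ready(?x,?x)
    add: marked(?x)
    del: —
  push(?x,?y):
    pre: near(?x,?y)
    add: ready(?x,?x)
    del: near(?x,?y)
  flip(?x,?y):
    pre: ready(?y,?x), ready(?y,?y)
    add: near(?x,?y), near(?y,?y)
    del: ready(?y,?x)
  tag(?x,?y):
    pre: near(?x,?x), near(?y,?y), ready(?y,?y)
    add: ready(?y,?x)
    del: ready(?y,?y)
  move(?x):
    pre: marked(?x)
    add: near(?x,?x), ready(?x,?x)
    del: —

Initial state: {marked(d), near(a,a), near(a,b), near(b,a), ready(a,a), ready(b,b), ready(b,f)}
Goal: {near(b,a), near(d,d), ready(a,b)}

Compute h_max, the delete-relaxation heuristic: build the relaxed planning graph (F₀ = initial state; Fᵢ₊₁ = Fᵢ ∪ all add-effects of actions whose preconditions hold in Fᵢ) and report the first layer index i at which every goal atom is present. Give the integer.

F0 = init (7 atoms)
F1 = F0 ∪ {marked(a), near(b,b), near(d,d), near(f,b), ready(d,d)}  (12 atoms)
F2 = F1 ∪ {marked(b), ready(a,b), ready(a,d), ready(b,a), ready(b,d), ready(d,a), ready(d,b), ready(f,f)}  (20 atoms)
goal ⊆ F2  ⇒  h_max = 2

2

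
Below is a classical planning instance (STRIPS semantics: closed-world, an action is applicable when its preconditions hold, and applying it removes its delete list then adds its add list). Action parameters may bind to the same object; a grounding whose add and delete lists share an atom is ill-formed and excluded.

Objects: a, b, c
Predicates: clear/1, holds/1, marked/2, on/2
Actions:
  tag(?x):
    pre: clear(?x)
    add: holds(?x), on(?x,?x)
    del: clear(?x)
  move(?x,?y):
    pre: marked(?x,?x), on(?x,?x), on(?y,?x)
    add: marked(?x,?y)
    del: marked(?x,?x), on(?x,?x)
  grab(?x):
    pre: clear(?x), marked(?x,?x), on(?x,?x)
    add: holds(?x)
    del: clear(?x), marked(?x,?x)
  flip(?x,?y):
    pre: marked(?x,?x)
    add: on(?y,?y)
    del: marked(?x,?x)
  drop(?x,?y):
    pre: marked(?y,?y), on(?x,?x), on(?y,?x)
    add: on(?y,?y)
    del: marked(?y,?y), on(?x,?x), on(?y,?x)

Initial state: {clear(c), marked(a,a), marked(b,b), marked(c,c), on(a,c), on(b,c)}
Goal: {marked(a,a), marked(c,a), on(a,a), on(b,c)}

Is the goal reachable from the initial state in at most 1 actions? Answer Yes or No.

1. tag(c)  →  {holds(c), marked(a,a), marked(b,b), marked(c,c), on(a,c), on(b,c), on(c,c)}
2. move(c,a)  →  {holds(c), marked(a,a), marked(b,b), marked(c,a), on(a,c), on(b,c)}
3. flip(b,a)  →  {holds(c), marked(a,a), marked(c,a), on(a,a), on(a,c), on(b,c)}
optimal plan length = 3; 3 > 1

No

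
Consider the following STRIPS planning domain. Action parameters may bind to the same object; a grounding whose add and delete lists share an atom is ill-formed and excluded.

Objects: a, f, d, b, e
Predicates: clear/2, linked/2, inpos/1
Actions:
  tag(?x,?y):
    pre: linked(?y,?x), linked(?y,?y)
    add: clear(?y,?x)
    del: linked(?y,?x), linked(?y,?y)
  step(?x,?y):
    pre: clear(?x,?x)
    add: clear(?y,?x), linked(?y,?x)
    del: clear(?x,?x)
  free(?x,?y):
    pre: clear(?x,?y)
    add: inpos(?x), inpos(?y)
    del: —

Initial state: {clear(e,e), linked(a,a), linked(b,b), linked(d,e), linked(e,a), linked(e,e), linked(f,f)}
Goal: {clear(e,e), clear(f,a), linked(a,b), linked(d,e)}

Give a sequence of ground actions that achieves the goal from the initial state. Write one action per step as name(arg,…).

1. tag(a,a)  →  {clear(a,a), clear(e,e), linked(b,b), linked(d,e), linked(e,a), linked(e,e), linked(f,f)}
2. tag(b,b)  →  {clear(a,a), clear(b,b), clear(e,e), linked(d,e), linked(e,a), linked(e,e), linked(f,f)}
3. step(a,f)  →  {clear(b,b), clear(e,e), clear(f,a), linked(d,e), linked(e,a), linked(e,e), linked(f,a), linked(f,f)}
4. step(b,a)  →  {clear(a,b), clear(e,e), clear(f,a), linked(a,b), linked(d,e), linked(e,a), linked(e,e), linked(f,a), linked(f,f)}

tag(a,a); tag(b,b); step(a,f); step(b,a)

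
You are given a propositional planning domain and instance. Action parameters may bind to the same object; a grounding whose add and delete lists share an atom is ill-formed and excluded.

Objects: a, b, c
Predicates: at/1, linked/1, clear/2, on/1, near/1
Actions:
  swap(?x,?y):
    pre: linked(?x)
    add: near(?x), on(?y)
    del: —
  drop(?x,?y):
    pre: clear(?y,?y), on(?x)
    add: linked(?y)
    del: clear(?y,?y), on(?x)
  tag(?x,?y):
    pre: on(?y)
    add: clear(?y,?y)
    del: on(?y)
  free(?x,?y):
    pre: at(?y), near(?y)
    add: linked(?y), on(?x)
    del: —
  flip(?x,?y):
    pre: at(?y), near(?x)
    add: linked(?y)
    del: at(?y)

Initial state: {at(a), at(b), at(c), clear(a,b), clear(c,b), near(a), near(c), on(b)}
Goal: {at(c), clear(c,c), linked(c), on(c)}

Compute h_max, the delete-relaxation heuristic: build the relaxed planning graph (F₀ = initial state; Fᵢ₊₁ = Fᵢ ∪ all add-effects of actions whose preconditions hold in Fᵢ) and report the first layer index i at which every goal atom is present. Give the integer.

F0 = init (8 atoms)
F1 = F0 ∪ {clear(b,b), linked(a), linked(b), linked(c), on(a), on(c)}  (14 atoms)
F2 = F1 ∪ {clear(a,a), clear(c,c), near(b)}  (17 atoms)
goal ⊆ F2  ⇒  h_max = 2

2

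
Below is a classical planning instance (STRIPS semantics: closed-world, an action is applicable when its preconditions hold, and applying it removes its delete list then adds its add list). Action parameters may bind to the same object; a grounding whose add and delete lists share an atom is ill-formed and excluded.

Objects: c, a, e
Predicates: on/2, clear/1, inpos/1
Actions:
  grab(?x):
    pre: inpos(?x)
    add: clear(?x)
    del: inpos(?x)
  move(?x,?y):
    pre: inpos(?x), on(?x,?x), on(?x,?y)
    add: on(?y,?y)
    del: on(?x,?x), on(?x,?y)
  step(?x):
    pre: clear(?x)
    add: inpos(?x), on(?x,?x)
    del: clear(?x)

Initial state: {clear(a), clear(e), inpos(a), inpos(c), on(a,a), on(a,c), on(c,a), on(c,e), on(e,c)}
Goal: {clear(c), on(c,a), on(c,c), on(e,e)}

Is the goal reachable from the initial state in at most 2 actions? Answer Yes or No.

No

1. grab(c)  →  {clear(a), clear(c), clear(e), inpos(a), on(a,a), on(a,c), on(c,a), on(c,e), on(e,c)}
2. move(a,c)  →  {clear(a), clear(c), clear(e), inpos(a), on(c,a), on(c,c), on(c,e), on(e,c)}
3. step(e)  →  {clear(a), clear(c), inpos(a), inpos(e), on(c,a), on(c,c), on(c,e), on(e,c), on(e,e)}
optimal plan length = 3; 3 > 2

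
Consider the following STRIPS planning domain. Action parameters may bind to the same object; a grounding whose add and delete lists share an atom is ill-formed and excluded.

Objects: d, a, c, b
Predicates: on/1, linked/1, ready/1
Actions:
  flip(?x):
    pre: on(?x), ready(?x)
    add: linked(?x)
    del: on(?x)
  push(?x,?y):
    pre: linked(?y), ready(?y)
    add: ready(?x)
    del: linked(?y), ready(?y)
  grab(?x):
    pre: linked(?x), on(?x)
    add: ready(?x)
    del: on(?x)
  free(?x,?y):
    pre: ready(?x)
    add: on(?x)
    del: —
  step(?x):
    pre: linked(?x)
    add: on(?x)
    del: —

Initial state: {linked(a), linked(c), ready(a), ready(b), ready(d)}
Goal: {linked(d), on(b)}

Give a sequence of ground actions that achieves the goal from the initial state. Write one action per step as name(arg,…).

free(d,d); flip(d); free(b,d)

1. free(d,d)  →  {linked(a), linked(c), on(d), ready(a), ready(b), ready(d)}
2. flip(d)  →  {linked(a), linked(c), linked(d), ready(a), ready(b), ready(d)}
3. free(b,d)  →  {linked(a), linked(c), linked(d), on(b), ready(a), ready(b), ready(d)}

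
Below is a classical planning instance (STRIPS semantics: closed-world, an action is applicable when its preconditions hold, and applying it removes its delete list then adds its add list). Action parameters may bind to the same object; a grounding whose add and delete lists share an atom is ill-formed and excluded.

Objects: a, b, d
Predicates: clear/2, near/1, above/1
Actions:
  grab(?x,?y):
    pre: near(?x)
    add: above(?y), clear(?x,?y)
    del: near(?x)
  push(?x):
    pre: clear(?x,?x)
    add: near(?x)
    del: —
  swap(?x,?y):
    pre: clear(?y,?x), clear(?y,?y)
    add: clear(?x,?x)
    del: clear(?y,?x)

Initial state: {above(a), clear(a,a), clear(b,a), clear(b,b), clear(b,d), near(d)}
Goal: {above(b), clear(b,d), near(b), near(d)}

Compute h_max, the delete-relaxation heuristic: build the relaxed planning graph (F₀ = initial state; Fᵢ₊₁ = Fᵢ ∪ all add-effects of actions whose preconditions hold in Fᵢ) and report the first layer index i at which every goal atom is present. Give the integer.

F0 = init (6 atoms)
F1 = F0 ∪ {above(b), above(d), clear(d,a), clear(d,b), clear(d,d), near(a), near(b)}  (13 atoms)
goal ⊆ F1  ⇒  h_max = 1

1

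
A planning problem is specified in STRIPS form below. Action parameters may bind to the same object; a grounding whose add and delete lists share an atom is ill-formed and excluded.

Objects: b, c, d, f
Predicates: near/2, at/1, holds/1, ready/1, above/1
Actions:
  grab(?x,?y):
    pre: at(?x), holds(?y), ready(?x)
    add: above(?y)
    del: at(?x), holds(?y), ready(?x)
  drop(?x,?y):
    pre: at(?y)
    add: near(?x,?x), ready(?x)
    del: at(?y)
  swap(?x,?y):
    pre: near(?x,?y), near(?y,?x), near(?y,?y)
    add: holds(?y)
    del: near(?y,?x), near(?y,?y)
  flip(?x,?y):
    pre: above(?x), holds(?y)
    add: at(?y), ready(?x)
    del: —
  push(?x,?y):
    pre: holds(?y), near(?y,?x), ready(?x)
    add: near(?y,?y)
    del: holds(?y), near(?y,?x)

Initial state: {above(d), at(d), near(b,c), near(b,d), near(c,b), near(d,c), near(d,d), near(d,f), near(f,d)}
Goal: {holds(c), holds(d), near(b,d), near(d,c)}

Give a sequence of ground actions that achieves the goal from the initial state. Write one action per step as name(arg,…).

1. drop(c,d)  →  {above(d), near(b,c), near(b,d), near(c,b), near(c,c), near(d,c), near(d,d), near(d,f), near(f,d), ready(c)}
2. swap(b,c)  →  {above(d), holds(c), near(b,c), near(b,d), near(d,c), near(d,d), near(d,f), near(f,d), ready(c)}
3. swap(d,d)  →  {above(d), holds(c), holds(d), near(b,c), near(b,d), near(d,c), near(d,f), near(f,d), ready(c)}

drop(c,d); swap(b,c); swap(d,d)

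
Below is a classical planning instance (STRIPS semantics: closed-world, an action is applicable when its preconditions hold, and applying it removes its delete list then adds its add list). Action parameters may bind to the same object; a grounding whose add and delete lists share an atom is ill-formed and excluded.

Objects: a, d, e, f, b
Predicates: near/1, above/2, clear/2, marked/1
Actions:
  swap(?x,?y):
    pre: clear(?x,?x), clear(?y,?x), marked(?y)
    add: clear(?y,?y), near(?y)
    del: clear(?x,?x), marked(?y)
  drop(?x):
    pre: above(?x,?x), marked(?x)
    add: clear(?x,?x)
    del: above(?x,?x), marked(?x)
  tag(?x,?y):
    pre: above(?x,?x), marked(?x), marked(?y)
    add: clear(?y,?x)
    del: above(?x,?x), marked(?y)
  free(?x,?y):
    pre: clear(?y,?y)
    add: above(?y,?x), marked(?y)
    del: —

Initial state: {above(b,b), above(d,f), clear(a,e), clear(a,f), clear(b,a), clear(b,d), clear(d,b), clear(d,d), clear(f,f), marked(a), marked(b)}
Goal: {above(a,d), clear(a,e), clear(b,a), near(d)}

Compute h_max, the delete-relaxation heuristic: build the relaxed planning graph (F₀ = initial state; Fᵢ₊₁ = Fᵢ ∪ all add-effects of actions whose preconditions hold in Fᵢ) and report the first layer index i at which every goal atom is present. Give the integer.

2

F0 = init (11 atoms)
F1 = F0 ∪ {above(d,a), above(d,b), above(d,d), above(d,e), above(f,a), above(f,b), above(f,d), above(f,e), above(f,f), clear(a,a), clear(a,b), clear(b,b), marked(d), marked(f), near(a), near(b)}  (27 atoms)
F2 = F1 ∪ {above(a,a), above(a,b), above(a,d), above(a,e), above(a,f), above(b,a), above(b,d), above(b,e), above(b,f), clear(a,d), clear(b,f), clear(d,f), clear(f,b), clear(f,d), near(d)}  (42 atoms)
goal ⊆ F2  ⇒  h_max = 2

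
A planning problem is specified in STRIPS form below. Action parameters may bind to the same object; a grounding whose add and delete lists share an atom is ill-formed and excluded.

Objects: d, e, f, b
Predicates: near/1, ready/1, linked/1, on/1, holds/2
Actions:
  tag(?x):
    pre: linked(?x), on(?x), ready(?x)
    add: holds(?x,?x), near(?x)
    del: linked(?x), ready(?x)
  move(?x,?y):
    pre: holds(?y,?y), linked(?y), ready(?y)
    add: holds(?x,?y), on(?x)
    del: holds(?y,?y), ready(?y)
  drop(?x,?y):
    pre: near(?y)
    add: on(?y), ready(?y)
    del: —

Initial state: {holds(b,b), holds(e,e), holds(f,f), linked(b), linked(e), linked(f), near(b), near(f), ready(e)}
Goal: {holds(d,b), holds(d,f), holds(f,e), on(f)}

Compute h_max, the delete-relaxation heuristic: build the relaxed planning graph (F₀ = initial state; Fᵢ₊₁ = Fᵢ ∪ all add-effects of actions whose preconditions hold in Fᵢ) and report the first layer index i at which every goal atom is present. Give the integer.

2

F0 = init (9 atoms)
F1 = F0 ∪ {holds(b,e), holds(d,e), holds(f,e), on(b), on(d), on(f), ready(b), ready(f)}  (17 atoms)
F2 = F1 ∪ {holds(b,f), holds(d,b), holds(d,f), holds(e,b), holds(e,f), holds(f,b), on(e)}  (24 atoms)
goal ⊆ F2  ⇒  h_max = 2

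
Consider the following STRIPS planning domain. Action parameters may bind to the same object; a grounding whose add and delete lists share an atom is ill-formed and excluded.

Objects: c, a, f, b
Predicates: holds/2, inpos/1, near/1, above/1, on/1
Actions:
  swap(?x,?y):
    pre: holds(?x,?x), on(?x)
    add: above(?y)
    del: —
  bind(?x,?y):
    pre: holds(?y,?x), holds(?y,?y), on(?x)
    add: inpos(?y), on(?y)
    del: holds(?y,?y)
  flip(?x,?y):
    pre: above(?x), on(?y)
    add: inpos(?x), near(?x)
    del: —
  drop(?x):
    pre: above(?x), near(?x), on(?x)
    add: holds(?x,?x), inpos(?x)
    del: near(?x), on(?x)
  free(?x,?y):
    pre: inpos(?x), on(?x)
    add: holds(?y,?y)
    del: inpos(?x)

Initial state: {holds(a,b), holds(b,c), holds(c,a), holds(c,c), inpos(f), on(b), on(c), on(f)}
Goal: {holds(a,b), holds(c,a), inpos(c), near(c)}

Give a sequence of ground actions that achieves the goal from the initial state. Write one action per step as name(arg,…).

swap(c,c); flip(c,c)

1. swap(c,c)  →  {above(c), holds(a,b), holds(b,c), holds(c,a), holds(c,c), inpos(f), on(b), on(c), on(f)}
2. flip(c,c)  →  {above(c), holds(a,b), holds(b,c), holds(c,a), holds(c,c), inpos(c), inpos(f), near(c), on(b), on(c), on(f)}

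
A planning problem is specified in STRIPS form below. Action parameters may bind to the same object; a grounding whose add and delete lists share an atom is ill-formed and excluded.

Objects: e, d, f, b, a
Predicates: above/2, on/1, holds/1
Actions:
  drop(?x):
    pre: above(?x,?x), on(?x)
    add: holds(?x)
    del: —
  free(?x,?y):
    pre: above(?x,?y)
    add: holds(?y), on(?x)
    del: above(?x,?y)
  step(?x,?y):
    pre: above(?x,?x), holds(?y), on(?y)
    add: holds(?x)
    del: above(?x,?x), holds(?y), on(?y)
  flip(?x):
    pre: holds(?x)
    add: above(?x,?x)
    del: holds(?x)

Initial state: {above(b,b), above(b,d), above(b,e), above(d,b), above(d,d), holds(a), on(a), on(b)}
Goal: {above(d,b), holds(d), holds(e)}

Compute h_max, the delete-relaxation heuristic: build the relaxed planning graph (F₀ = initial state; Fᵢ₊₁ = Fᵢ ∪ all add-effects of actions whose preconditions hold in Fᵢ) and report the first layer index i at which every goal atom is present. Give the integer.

F0 = init (8 atoms)
F1 = F0 ∪ {above(a,a), holds(b), holds(d), holds(e), on(d)}  (13 atoms)
goal ⊆ F1  ⇒  h_max = 1

1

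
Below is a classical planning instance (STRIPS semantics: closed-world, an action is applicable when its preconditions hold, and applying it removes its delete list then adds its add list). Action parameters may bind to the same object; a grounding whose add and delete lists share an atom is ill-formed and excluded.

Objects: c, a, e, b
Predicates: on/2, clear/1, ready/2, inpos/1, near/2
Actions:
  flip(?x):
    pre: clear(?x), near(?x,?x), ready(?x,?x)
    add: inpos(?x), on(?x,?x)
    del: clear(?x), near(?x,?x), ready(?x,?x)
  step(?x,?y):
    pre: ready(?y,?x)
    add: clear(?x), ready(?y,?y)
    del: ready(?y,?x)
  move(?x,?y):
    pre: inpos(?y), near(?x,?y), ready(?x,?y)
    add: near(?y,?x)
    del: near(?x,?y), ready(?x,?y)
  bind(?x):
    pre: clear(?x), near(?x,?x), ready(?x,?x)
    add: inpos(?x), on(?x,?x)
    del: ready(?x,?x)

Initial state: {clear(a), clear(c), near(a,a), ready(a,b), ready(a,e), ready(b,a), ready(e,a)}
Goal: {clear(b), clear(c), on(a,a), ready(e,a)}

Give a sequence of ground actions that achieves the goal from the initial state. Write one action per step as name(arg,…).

1. step(b,a)  →  {clear(a), clear(b), clear(c), near(a,a), ready(a,a), ready(a,e), ready(b,a), ready(e,a)}
2. flip(a)  →  {clear(b), clear(c), inpos(a), on(a,a), ready(a,e), ready(b,a), ready(e,a)}

step(b,a); flip(a)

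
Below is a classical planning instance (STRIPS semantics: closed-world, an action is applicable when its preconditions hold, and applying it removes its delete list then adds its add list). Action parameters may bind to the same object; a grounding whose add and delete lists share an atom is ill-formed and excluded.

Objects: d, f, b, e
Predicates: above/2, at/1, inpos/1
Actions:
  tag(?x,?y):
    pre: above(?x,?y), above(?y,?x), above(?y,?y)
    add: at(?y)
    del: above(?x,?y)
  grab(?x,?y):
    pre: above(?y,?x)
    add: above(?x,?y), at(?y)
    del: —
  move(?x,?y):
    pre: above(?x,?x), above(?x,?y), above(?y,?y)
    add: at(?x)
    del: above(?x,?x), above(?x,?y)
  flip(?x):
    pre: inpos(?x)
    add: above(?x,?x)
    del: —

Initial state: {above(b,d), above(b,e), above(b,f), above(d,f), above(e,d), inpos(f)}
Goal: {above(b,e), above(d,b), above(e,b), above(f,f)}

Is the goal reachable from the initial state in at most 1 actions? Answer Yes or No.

No

1. grab(d,b)  →  {above(b,d), above(b,e), above(b,f), above(d,b), above(d,f), above(e,d), at(b), inpos(f)}
2. grab(e,b)  →  {above(b,d), above(b,e), above(b,f), above(d,b), above(d,f), above(e,b), above(e,d), at(b), inpos(f)}
3. flip(f)  →  {above(b,d), above(b,e), above(b,f), above(d,b), above(d,f), above(e,b), above(e,d), above(f,f), at(b), inpos(f)}
optimal plan length = 3; 3 > 1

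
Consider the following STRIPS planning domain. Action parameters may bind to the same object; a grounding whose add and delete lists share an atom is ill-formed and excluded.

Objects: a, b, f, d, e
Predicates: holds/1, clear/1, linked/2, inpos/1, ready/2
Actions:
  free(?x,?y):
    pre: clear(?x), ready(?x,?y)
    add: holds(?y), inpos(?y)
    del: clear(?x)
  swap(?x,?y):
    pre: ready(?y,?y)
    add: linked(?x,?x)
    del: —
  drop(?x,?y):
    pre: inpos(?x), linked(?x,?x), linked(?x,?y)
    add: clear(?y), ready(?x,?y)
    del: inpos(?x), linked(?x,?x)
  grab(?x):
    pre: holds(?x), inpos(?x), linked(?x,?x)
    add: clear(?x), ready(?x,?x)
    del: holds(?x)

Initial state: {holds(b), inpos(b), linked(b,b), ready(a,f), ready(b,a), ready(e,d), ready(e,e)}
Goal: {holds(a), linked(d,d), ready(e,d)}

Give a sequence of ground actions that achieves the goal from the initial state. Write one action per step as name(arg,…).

swap(d,e); drop(b,b); free(b,a)

1. swap(d,e)  →  {holds(b), inpos(b), linked(b,b), linked(d,d), ready(a,f), ready(b,a), ready(e,d), ready(e,e)}
2. drop(b,b)  →  {clear(b), holds(b), linked(d,d), ready(a,f), ready(b,a), ready(b,b), ready(e,d), ready(e,e)}
3. free(b,a)  →  {holds(a), holds(b), inpos(a), linked(d,d), ready(a,f), ready(b,a), ready(b,b), ready(e,d), ready(e,e)}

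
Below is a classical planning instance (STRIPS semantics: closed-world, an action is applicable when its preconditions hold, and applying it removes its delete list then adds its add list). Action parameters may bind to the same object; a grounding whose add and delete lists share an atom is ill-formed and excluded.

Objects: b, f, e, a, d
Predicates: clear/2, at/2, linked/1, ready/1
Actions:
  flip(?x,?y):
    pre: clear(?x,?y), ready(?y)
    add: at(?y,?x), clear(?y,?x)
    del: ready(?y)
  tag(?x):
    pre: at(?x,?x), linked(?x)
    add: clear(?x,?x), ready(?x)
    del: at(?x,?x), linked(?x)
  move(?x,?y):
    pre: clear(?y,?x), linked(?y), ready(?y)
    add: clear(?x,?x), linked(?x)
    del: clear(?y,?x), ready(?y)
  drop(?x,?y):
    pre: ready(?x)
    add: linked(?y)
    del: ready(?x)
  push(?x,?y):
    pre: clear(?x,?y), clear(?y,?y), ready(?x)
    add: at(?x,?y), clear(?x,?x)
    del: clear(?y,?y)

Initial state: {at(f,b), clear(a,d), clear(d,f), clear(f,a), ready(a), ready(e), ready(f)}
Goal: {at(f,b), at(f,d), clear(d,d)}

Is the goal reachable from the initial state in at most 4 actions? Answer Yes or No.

1. flip(d,f)  →  {at(f,b), at(f,d), clear(a,d), clear(d,f), clear(f,a), clear(f,d), ready(a), ready(e)}
2. drop(e,a)  →  {at(f,b), at(f,d), clear(a,d), clear(d,f), clear(f,a), clear(f,d), linked(a), ready(a)}
3. move(d,a)  →  {at(f,b), at(f,d), clear(d,d), clear(d,f), clear(f,a), clear(f,d), linked(a), linked(d)}
optimal plan length = 3; 3 ≤ 4

Yes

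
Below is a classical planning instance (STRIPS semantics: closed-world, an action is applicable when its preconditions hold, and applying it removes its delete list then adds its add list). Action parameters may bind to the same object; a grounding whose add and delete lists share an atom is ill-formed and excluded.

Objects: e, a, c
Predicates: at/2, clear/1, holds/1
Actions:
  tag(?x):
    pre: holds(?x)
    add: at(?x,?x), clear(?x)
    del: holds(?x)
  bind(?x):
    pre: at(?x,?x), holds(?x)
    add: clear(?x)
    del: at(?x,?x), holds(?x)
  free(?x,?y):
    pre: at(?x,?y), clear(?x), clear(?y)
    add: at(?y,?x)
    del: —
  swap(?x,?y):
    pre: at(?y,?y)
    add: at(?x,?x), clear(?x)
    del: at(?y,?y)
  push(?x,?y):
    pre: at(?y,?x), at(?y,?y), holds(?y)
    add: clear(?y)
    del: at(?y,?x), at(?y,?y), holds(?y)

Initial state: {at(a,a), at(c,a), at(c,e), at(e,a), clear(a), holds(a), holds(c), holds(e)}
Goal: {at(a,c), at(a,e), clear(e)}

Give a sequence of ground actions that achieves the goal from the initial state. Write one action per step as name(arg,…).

tag(e); tag(c); free(e,a); free(c,a)

1. tag(e)  →  {at(a,a), at(c,a), at(c,e), at(e,a), at(e,e), clear(a), clear(e), holds(a), holds(c)}
2. tag(c)  →  {at(a,a), at(c,a), at(c,c), at(c,e), at(e,a), at(e,e), clear(a), clear(c), clear(e), holds(a)}
3. free(e,a)  →  {at(a,a), at(a,e), at(c,a), at(c,c), at(c,e), at(e,a), at(e,e), clear(a), clear(c), clear(e), holds(a)}
4. free(c,a)  →  {at(a,a), at(a,c), at(a,e), at(c,a), at(c,c), at(c,e), at(e,a), at(e,e), clear(a), clear(c), clear(e), holds(a)}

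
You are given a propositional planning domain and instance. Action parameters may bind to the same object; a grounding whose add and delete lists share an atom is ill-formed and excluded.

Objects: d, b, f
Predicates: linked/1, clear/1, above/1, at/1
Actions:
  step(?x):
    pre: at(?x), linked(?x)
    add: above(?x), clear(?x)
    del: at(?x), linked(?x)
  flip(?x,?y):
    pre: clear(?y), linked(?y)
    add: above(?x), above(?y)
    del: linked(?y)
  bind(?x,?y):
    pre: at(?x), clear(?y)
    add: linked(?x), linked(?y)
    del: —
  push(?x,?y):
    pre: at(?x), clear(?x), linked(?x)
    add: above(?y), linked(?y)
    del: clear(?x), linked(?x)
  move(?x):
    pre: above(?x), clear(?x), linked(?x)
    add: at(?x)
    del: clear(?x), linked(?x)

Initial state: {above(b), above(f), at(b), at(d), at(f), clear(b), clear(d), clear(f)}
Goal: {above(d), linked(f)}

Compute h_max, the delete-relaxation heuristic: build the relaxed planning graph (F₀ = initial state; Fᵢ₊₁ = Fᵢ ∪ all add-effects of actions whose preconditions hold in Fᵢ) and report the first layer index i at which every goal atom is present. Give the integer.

F0 = init (8 atoms)
F1 = F0 ∪ {linked(b), linked(d), linked(f)}  (11 atoms)
F2 = F1 ∪ {above(d)}  (12 atoms)
goal ⊆ F2  ⇒  h_max = 2

2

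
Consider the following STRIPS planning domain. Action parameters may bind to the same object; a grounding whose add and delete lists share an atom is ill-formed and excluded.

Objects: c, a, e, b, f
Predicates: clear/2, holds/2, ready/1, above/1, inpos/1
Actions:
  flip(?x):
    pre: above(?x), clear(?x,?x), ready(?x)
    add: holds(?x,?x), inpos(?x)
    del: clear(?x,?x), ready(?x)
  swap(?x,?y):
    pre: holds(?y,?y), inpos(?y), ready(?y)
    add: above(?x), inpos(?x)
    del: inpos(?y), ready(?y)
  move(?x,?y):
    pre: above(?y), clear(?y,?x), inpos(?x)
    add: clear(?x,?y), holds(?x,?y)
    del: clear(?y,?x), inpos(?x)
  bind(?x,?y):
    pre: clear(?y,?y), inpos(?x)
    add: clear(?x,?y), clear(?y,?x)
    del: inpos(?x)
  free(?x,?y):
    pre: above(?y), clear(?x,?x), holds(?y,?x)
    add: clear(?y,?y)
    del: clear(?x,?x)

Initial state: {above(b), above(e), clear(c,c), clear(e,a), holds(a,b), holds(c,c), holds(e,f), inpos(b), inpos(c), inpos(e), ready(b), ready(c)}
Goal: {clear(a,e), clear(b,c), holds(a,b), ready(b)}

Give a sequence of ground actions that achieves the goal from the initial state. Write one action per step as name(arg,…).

1. swap(a,c)  →  {above(a), above(b), above(e), clear(c,c), clear(e,a), holds(a,b), holds(c,c), holds(e,f), inpos(a), inpos(b), inpos(e), ready(b)}
2. move(a,e)  →  {above(a), above(b), above(e), clear(a,e), clear(c,c), holds(a,b), holds(a,e), holds(c,c), holds(e,f), inpos(b), inpos(e), ready(b)}
3. bind(b,c)  →  {above(a), above(b), above(e), clear(a,e), clear(b,c), clear(c,b), clear(c,c), holds(a,b), holds(a,e), holds(c,c), holds(e,f), inpos(e), ready(b)}

swap(a,c); move(a,e); bind(b,c)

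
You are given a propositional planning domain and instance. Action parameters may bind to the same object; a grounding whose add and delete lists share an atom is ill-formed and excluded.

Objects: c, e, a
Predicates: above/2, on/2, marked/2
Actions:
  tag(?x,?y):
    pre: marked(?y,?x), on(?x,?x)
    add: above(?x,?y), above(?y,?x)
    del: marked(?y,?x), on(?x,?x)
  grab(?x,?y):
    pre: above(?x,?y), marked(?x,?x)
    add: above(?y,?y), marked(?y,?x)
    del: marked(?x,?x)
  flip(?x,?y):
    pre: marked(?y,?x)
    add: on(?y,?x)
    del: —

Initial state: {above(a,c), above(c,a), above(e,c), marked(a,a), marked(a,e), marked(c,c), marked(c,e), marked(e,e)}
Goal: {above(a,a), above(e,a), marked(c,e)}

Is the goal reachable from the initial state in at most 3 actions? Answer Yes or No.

Yes

1. grab(c,a)  →  {above(a,a), above(a,c), above(c,a), above(e,c), marked(a,a), marked(a,c), marked(a,e), marked(c,e), marked(e,e)}
2. flip(e,e)  →  {above(a,a), above(a,c), above(c,a), above(e,c), marked(a,a), marked(a,c), marked(a,e), marked(c,e), marked(e,e), on(e,e)}
3. tag(e,a)  →  {above(a,a), above(a,c), above(a,e), above(c,a), above(e,a), above(e,c), marked(a,a), marked(a,c), marked(c,e), marked(e,e)}
optimal plan length = 3; 3 ≤ 3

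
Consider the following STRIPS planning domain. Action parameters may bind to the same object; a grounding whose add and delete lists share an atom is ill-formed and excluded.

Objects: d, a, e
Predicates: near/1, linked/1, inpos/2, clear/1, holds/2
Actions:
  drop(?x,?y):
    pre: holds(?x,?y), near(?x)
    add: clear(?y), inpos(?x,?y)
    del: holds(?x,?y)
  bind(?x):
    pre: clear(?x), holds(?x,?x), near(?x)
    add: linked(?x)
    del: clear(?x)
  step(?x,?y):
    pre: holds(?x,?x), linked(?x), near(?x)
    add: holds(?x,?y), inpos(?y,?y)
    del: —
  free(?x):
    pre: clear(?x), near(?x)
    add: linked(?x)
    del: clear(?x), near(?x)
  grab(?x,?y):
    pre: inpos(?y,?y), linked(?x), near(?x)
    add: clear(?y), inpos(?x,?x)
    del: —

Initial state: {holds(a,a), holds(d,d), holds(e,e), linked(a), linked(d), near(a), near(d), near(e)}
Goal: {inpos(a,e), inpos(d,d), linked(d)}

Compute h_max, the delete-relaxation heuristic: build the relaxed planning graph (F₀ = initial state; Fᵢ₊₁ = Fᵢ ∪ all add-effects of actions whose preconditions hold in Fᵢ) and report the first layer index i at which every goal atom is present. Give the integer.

F0 = init (8 atoms)
F1 = F0 ∪ {clear(a), clear(d), clear(e), holds(a,d), holds(a,e), holds(d,a), holds(d,e), inpos(a,a), inpos(d,d), inpos(e,e)}  (18 atoms)
F2 = F1 ∪ {inpos(a,d), inpos(a,e), inpos(d,a), inpos(d,e), linked(e)}  (23 atoms)
goal ⊆ F2  ⇒  h_max = 2

2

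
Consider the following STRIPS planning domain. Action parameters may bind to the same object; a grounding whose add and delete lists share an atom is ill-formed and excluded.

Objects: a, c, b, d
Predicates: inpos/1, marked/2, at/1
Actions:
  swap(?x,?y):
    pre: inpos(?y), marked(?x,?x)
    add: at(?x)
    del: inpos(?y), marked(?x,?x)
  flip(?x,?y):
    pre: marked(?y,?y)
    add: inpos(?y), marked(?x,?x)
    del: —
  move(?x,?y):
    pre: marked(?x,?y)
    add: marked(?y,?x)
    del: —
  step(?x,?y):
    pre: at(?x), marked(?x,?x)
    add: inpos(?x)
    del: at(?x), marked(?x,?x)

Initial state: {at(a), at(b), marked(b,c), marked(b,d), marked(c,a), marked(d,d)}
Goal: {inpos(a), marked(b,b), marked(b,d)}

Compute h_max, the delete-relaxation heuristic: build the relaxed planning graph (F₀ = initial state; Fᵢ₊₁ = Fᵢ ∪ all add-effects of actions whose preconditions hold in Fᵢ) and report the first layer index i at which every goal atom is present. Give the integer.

F0 = init (6 atoms)
F1 = F0 ∪ {inpos(d), marked(a,a), marked(a,c), marked(b,b), marked(c,b), marked(c,c), marked(d,b)}  (13 atoms)
F2 = F1 ∪ {at(c), at(d), inpos(a), inpos(b), inpos(c)}  (18 atoms)
goal ⊆ F2  ⇒  h_max = 2

2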